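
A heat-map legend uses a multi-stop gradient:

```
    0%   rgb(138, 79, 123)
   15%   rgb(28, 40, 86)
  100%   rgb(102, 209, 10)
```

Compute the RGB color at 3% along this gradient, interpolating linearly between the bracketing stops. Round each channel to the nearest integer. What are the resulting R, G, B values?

(116, 71, 116)

3% lies between the 0% and 15% stops, so the local fraction is t = (3 − 0)/(15 − 0) = 3/15 ≈ 0.2.
R = 138 + 0.2 × (28 − 138) = 116 → 116
G = 79 + 0.2 × (40 − 79) = 71.2 → 71
B = 123 + 0.2 × (86 − 123) = 115.6 → 116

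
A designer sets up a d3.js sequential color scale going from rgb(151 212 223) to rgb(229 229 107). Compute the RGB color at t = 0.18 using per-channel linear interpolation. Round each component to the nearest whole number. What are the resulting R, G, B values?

(165, 215, 202)

R = 151 + 0.18 × (229 − 151) = 151 + 0.18 × 78 = 165.04 → 165
G = 212 + 0.18 × (229 − 212) = 212 + 0.18 × 17 = 215.06 → 215
B = 223 + 0.18 × (107 − 223) = 223 + 0.18 × -116 = 202.12 → 202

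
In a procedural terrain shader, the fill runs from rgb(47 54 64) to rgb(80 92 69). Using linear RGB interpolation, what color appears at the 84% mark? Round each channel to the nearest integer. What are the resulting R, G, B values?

84% corresponds to t = 0.84.
R = 47 + 0.84 × (80 − 47) = 47 + 0.84 × 33 = 74.72 → 75
G = 54 + 0.84 × (92 − 54) = 54 + 0.84 × 38 = 85.92 → 86
B = 64 + 0.84 × (69 − 64) = 64 + 0.84 × 5 = 68.2 → 68

(75, 86, 68)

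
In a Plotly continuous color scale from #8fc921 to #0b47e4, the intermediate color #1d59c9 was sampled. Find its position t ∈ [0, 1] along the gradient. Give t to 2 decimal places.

0.86

Invert the lerp on the B channel (largest span, 195): t = (201 − 33) / (228 − 33) = 168/195 = 0.86154.
Check on R: (29 − 143)/(11 − 143) = 0.8636 ✓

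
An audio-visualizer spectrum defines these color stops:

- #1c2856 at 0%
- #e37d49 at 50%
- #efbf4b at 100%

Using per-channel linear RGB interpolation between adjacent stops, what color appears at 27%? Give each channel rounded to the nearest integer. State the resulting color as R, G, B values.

(135, 86, 79)

27% lies between the 0% and 50% stops, so the local fraction is t = (27 − 0)/(50 − 0) = 27/50 ≈ 0.54.
#1c2856 → (28, 40, 86); #e37d49 → (227, 125, 73).
R = 28 + 0.54 × (227 − 28) = 135.46 → 135
G = 40 + 0.54 × (125 − 40) = 85.9 → 86
B = 86 + 0.54 × (73 − 86) = 78.98 → 79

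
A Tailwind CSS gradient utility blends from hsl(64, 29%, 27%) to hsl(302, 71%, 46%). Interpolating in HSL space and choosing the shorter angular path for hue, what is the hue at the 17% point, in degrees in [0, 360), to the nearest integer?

Hue: 302 − 64 = 238°, but |238| > 180 so the shorter arc goes the other way: Δh = 238 − 360 = -122°.
H = 64 + 0.17 × (-122) = 43.26 → 43°

43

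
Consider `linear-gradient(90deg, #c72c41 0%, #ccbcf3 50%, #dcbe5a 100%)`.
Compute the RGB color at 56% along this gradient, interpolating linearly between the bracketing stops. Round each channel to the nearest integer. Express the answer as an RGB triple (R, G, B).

56% lies between the 50% and 100% stops, so the local fraction is t = (56 − 50)/(100 − 50) = 6/50 ≈ 0.12.
#ccbcf3 → (204, 188, 243); #dcbe5a → (220, 190, 90).
R = 204 + 0.12 × (220 − 204) = 205.92 → 206
G = 188 + 0.12 × (190 − 188) = 188.24 → 188
B = 243 + 0.12 × (90 − 243) = 224.64 → 225

(206, 188, 225)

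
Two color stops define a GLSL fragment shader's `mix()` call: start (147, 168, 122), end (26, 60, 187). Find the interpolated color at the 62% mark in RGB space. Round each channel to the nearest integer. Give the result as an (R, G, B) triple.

(72, 101, 162)

62% corresponds to t = 0.62.
R = 147 + 0.62 × (26 − 147) = 147 + 0.62 × -121 = 71.98 → 72
G = 168 + 0.62 × (60 − 168) = 168 + 0.62 × -108 = 101.04 → 101
B = 122 + 0.62 × (187 − 122) = 122 + 0.62 × 65 = 162.3 → 162
So the blended color is (72, 101, 162), about #4865a2.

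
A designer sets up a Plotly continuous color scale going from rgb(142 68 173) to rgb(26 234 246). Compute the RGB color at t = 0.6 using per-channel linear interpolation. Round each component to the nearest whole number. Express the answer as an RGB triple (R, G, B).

(72, 168, 217)

R = 142 + 0.6 × (26 − 142) = 142 + 0.6 × -116 = 72.4 → 72
G = 68 + 0.6 × (234 − 68) = 68 + 0.6 × 166 = 167.6 → 168
B = 173 + 0.6 × (246 − 173) = 173 + 0.6 × 73 = 216.8 → 217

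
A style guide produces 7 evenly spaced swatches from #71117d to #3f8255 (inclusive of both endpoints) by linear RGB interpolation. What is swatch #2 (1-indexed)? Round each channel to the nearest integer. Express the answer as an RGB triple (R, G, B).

(105, 36, 118)

With 7 swatches and endpoints inclusive, swatch 2 sits at t = (2 − 1)/(7 − 1) = 1/6 ≈ 0.1667.
#71117d → (113, 17, 125); #3f8255 → (63, 130, 85).
R = 113 + 0.1667 × (63 − 113) = 104.665 → 105
G = 17 + 0.1667 × (130 − 17) = 35.837 → 36
B = 125 + 0.1667 × (85 − 125) = 118.332 → 118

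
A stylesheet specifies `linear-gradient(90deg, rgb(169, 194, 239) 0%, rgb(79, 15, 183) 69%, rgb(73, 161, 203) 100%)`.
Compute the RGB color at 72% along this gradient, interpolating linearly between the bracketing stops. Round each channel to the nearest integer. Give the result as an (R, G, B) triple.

(78, 29, 185)

72% lies between the 69% and 100% stops, so the local fraction is t = (72 − 69)/(100 − 69) = 3/31 ≈ 0.0968.
R = 79 + 0.0968 × (73 − 79) = 78.419 → 78
G = 15 + 0.0968 × (161 − 15) = 29.133 → 29
B = 183 + 0.0968 × (203 − 183) = 184.936 → 185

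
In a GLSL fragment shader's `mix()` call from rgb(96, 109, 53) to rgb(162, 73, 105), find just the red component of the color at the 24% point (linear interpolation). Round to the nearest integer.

R = 96 + 0.24 × (162 − 96) = 111.84 → 112

112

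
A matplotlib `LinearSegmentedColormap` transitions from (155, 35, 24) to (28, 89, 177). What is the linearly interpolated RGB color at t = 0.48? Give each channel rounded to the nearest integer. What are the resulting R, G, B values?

(94, 61, 97)

R = 155 + 0.48 × (28 − 155) = 155 + 0.48 × -127 = 94.04 → 94
G = 35 + 0.48 × (89 − 35) = 35 + 0.48 × 54 = 60.92 → 61
B = 24 + 0.48 × (177 − 24) = 24 + 0.48 × 153 = 97.44 → 97
So the blended color is (94, 61, 97), about #5e3d61.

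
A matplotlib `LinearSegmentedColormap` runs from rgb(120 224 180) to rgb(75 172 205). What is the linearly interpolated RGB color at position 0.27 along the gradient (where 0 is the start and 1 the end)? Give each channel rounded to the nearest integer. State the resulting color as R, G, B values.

(108, 210, 187)

R = 120 + 0.27 × (75 − 120) = 120 + 0.27 × -45 = 107.85 → 108
G = 224 + 0.27 × (172 − 224) = 224 + 0.27 × -52 = 209.96 → 210
B = 180 + 0.27 × (205 − 180) = 180 + 0.27 × 25 = 186.75 → 187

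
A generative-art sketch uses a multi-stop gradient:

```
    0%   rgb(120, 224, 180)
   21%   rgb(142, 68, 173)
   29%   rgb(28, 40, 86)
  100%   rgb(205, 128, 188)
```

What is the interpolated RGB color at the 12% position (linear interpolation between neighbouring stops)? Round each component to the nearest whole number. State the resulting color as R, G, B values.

12% lies between the 0% and 21% stops, so the local fraction is t = (12 − 0)/(21 − 0) = 12/21 ≈ 0.5714.
R = 120 + 0.5714 × (142 − 120) = 132.571 → 133
G = 224 + 0.5714 × (68 − 224) = 134.862 → 135
B = 180 + 0.5714 × (173 − 180) = 176 → 176

(133, 135, 176)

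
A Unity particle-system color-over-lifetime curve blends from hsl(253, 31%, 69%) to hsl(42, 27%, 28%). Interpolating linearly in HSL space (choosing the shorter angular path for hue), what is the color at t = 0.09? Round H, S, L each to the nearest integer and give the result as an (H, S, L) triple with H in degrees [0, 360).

(266, 31, 65)

Hue: 42 − 253 = -211°, but |-211| > 180 so the shorter arc goes the other way: Δh = -211 + 360 = 149°.
H = 253 + 0.09 × (149) = 266.41 → 266°
S = 31 + 0.09 × (27 − 31) = 30.64 → 31%
L = 69 + 0.09 × (28 − 69) = 65.31 → 65%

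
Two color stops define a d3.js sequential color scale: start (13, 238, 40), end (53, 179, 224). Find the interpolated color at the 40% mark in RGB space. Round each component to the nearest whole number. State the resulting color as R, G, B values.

40% corresponds to t = 0.4.
R = 13 + 0.4 × (53 − 13) = 13 + 0.4 × 40 = 29 → 29
G = 238 + 0.4 × (179 − 238) = 238 + 0.4 × -59 = 214.4 → 214
B = 40 + 0.4 × (224 − 40) = 40 + 0.4 × 184 = 113.6 → 114

(29, 214, 114)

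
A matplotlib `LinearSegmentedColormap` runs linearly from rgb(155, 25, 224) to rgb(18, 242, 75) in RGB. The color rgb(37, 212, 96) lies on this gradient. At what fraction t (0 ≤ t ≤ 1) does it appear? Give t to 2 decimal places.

Invert the lerp on the G channel (largest span, 217): t = (212 − 25) / (242 − 25) = 187/217 = 0.86175.
Check on R: (37 − 155)/(18 − 155) = 0.8613 ✓

0.86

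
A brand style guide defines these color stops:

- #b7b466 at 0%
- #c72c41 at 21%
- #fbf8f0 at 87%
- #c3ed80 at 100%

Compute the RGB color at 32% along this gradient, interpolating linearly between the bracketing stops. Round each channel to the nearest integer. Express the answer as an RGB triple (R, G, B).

32% lies between the 21% and 87% stops, so the local fraction is t = (32 − 21)/(87 − 21) = 11/66 ≈ 0.1667.
#c72c41 → (199, 44, 65); #fbf8f0 → (251, 248, 240).
R = 199 + 0.1667 × (251 − 199) = 207.668 → 208
G = 44 + 0.1667 × (248 − 44) = 78.007 → 78
B = 65 + 0.1667 × (240 − 65) = 94.172 → 94

(208, 78, 94)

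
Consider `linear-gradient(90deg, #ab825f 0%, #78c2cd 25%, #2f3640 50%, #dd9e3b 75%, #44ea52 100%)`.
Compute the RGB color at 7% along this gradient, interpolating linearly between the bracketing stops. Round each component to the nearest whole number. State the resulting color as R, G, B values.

(157, 148, 126)

7% lies between the 0% and 25% stops, so the local fraction is t = (7 − 0)/(25 − 0) = 7/25 ≈ 0.28.
#ab825f → (171, 130, 95); #78c2cd → (120, 194, 205).
R = 171 + 0.28 × (120 − 171) = 156.72 → 157
G = 130 + 0.28 × (194 − 130) = 147.92 → 148
B = 95 + 0.28 × (205 − 95) = 125.8 → 126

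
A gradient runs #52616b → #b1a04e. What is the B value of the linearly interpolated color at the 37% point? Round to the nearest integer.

B₁ = 107 (from #52616b), B₂ = 78 (from #b1a04e).
B = 107 + 0.37 × (78 − 107) = 96.27 → 96

96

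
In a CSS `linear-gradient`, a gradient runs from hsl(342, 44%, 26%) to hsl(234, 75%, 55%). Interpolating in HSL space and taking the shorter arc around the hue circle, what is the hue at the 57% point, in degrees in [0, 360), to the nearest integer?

Hue arc: Δh = 234 − 342 = -108° (|Δh| ≤ 180, already the shorter path).
H = 342 + 0.57 × (-108) = 280.44 → 280°

280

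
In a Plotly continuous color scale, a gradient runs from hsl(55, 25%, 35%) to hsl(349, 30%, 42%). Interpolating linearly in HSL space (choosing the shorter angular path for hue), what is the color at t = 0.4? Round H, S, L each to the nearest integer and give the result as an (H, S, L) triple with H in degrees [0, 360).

(29, 27, 38)

Hue: 349 − 55 = 294°, but |294| > 180 so the shorter arc goes the other way: Δh = 294 − 360 = -66°.
H = 55 + 0.4 × (-66) = 28.6 → 29°
S = 25 + 0.4 × (30 − 25) = 27 → 27%
L = 35 + 0.4 × (42 − 35) = 37.8 → 38%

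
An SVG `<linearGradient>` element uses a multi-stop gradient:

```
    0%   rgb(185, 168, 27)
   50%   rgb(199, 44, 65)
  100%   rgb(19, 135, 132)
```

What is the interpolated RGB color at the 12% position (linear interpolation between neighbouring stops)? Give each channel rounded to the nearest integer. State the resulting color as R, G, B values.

(188, 138, 36)

12% lies between the 0% and 50% stops, so the local fraction is t = (12 − 0)/(50 − 0) = 12/50 ≈ 0.24.
R = 185 + 0.24 × (199 − 185) = 188.36 → 188
G = 168 + 0.24 × (44 − 168) = 138.24 → 138
B = 27 + 0.24 × (65 − 27) = 36.12 → 36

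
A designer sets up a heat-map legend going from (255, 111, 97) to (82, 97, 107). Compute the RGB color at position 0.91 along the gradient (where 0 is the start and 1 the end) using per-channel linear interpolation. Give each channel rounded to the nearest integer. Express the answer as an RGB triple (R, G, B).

R = 255 + 0.91 × (82 − 255) = 255 + 0.91 × -173 = 97.57 → 98
G = 111 + 0.91 × (97 − 111) = 111 + 0.91 × -14 = 98.26 → 98
B = 97 + 0.91 × (107 − 97) = 97 + 0.91 × 10 = 106.1 → 106

(98, 98, 106)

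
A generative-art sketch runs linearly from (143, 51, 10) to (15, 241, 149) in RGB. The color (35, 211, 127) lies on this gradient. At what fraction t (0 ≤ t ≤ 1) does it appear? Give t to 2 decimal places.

0.84

Invert the lerp on the G channel (largest span, 190): t = (211 − 51) / (241 − 51) = 160/190 = 0.84211.
Check on R: (35 − 143)/(15 − 143) = 0.8438 ✓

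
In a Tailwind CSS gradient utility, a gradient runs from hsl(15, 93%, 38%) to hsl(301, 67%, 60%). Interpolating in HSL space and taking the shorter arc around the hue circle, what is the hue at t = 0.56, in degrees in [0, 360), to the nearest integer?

334

Hue: 301 − 15 = 286°, but |286| > 180 so the shorter arc goes the other way: Δh = 286 − 360 = -74°.
H = 15 + 0.56 × (-74) = -26.44 → -26 → -26 mod 360 = 334°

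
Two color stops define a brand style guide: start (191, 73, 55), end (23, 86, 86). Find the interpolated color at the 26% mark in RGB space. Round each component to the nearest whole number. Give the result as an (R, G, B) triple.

26% corresponds to t = 0.26.
R = 191 + 0.26 × (23 − 191) = 191 + 0.26 × -168 = 147.32 → 147
G = 73 + 0.26 × (86 − 73) = 73 + 0.26 × 13 = 76.38 → 76
B = 55 + 0.26 × (86 − 55) = 55 + 0.26 × 31 = 63.06 → 63

(147, 76, 63)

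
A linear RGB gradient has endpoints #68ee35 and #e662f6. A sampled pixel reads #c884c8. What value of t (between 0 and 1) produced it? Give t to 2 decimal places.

0.76

Invert the lerp on the B channel (largest span, 193): t = (200 − 53) / (246 − 53) = 147/193 = 0.76166.
Check on R: (200 − 104)/(230 − 104) = 0.7619 ✓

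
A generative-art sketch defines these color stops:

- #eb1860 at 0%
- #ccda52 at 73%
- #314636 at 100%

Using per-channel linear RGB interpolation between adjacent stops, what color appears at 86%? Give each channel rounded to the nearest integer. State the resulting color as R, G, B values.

(129, 147, 69)

86% lies between the 73% and 100% stops, so the local fraction is t = (86 − 73)/(100 − 73) = 13/27 ≈ 0.4815.
#ccda52 → (204, 218, 82); #314636 → (49, 70, 54).
R = 204 + 0.4815 × (49 − 204) = 129.368 → 129
G = 218 + 0.4815 × (70 − 218) = 146.738 → 147
B = 82 + 0.4815 × (54 − 82) = 68.518 → 69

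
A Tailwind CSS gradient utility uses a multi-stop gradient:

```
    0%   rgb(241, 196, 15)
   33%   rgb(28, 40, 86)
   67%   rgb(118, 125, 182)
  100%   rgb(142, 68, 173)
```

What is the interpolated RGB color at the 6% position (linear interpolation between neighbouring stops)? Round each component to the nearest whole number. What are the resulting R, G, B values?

6% lies between the 0% and 33% stops, so the local fraction is t = (6 − 0)/(33 − 0) = 6/33 ≈ 0.1818.
R = 241 + 0.1818 × (28 − 241) = 202.277 → 202
G = 196 + 0.1818 × (40 − 196) = 167.639 → 168
B = 15 + 0.1818 × (86 − 15) = 27.908 → 28

(202, 168, 28)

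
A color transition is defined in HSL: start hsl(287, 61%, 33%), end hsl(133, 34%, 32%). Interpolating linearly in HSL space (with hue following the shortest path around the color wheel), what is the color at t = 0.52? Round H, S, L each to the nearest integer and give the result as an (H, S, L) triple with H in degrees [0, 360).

Hue arc: Δh = 133 − 287 = -154° (|Δh| ≤ 180, already the shorter path).
H = 287 + 0.52 × (-154) = 206.92 → 207°
S = 61 + 0.52 × (34 − 61) = 46.96 → 47%
L = 33 + 0.52 × (32 − 33) = 32.48 → 32%

(207, 47, 32)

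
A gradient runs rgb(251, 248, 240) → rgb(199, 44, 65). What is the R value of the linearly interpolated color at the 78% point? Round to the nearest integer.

R = 251 + 0.78 × (199 − 251) = 210.44 → 210

210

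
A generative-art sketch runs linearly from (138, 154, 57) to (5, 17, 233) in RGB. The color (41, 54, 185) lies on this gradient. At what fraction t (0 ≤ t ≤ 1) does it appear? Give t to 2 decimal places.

Invert the lerp on the B channel (largest span, 176): t = (185 − 57) / (233 − 57) = 128/176 = 0.72727.
Check on R: (41 − 138)/(5 − 138) = 0.7293 ✓

0.73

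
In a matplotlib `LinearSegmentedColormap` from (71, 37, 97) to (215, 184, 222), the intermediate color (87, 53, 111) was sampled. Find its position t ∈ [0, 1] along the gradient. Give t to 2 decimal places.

Invert the lerp on the G channel (largest span, 147): t = (53 − 37) / (184 − 37) = 16/147 = 0.10884.
Check on R: (87 − 71)/(215 − 71) = 0.1111 ✓

0.11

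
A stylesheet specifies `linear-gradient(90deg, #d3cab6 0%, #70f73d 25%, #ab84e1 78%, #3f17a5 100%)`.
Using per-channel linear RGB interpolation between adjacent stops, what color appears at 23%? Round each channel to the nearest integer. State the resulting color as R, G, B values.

(120, 243, 71)

23% lies between the 0% and 25% stops, so the local fraction is t = (23 − 0)/(25 − 0) = 23/25 ≈ 0.92.
#d3cab6 → (211, 202, 182); #70f73d → (112, 247, 61).
R = 211 + 0.92 × (112 − 211) = 119.92 → 120
G = 202 + 0.92 × (247 − 202) = 243.4 → 243
B = 182 + 0.92 × (61 − 182) = 70.68 → 71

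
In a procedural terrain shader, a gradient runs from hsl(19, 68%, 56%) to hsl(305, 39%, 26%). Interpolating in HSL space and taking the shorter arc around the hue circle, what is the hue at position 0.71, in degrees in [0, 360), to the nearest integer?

326

Hue: 305 − 19 = 286°, but |286| > 180 so the shorter arc goes the other way: Δh = 286 − 360 = -74°.
H = 19 + 0.71 × (-74) = -33.54 → -34 → -34 mod 360 = 326°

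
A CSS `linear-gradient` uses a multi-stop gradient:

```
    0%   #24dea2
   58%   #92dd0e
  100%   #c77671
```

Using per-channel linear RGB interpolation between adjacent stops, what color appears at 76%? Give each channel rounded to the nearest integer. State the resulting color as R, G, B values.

76% lies between the 58% and 100% stops, so the local fraction is t = (76 − 58)/(100 − 58) = 18/42 ≈ 0.4286.
#92dd0e → (146, 221, 14); #c77671 → (199, 118, 113).
R = 146 + 0.4286 × (199 − 146) = 168.716 → 169
G = 221 + 0.4286 × (118 − 221) = 176.854 → 177
B = 14 + 0.4286 × (113 − 14) = 56.431 → 56

(169, 177, 56)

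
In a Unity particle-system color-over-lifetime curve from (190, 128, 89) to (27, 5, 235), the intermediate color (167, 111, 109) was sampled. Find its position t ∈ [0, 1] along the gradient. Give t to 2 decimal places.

0.14

Invert the lerp on the R channel (largest span, 163): t = (167 − 190) / (27 − 190) = -23/-163 = 0.1411.
Check on G: (111 − 128)/(5 − 128) = 0.1382 ✓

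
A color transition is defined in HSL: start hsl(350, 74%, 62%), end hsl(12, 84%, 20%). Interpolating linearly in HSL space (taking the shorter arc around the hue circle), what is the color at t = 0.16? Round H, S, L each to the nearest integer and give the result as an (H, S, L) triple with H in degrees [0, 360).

Hue: 12 − 350 = -338°, but |-338| > 180 so the shorter arc goes the other way: Δh = -338 + 360 = 22°.
H = 350 + 0.16 × (22) = 353.52 → 354°
S = 74 + 0.16 × (84 − 74) = 75.6 → 76%
L = 62 + 0.16 × (20 − 62) = 55.28 → 55%

(354, 76, 55)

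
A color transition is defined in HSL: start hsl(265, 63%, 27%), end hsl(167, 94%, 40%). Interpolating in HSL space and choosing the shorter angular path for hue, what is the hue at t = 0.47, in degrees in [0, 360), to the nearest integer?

219

Hue arc: Δh = 167 − 265 = -98° (|Δh| ≤ 180, already the shorter path).
H = 265 + 0.47 × (-98) = 218.94 → 219°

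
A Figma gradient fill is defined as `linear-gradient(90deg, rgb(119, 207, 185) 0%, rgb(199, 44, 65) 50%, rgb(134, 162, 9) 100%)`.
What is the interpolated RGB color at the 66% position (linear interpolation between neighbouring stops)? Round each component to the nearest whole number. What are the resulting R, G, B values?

66% lies between the 50% and 100% stops, so the local fraction is t = (66 − 50)/(100 − 50) = 16/50 ≈ 0.32.
R = 199 + 0.32 × (134 − 199) = 178.2 → 178
G = 44 + 0.32 × (162 − 44) = 81.76 → 82
B = 65 + 0.32 × (9 − 65) = 47.08 → 47

(178, 82, 47)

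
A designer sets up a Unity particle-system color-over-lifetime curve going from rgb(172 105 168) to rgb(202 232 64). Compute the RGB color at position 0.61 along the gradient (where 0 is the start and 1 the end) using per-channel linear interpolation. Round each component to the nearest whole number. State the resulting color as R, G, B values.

R = 172 + 0.61 × (202 − 172) = 172 + 0.61 × 30 = 190.3 → 190
G = 105 + 0.61 × (232 − 105) = 105 + 0.61 × 127 = 182.47 → 182
B = 168 + 0.61 × (64 − 168) = 168 + 0.61 × -104 = 104.56 → 105

(190, 182, 105)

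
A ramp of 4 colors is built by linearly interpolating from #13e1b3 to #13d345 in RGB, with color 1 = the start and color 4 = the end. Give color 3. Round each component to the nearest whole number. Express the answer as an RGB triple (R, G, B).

(19, 216, 106)

With 4 swatches and endpoints inclusive, swatch 3 sits at t = (3 − 1)/(4 − 1) = 2/3 ≈ 0.6667.
#13e1b3 → (19, 225, 179); #13d345 → (19, 211, 69).
R = 19 + 0.6667 × (19 − 19) = 19 → 19
G = 225 + 0.6667 × (211 − 225) = 215.666 → 216
B = 179 + 0.6667 × (69 − 179) = 105.663 → 106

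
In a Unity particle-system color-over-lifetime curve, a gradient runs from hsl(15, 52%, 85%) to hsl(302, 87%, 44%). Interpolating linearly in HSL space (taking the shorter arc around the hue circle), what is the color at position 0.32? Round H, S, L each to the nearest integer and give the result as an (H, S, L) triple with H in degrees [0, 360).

(352, 63, 72)

Hue: 302 − 15 = 287°, but |287| > 180 so the shorter arc goes the other way: Δh = 287 − 360 = -73°.
H = 15 + 0.32 × (-73) = -8.36 → -8 → -8 mod 360 = 352°
S = 52 + 0.32 × (87 − 52) = 63.2 → 63%
L = 85 + 0.32 × (44 − 85) = 71.88 → 72%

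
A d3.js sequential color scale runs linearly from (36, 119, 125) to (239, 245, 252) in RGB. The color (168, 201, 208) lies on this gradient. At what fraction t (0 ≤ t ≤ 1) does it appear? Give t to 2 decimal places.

Invert the lerp on the R channel (largest span, 203): t = (168 − 36) / (239 − 36) = 132/203 = 0.65025.
Check on G: (201 − 119)/(245 − 119) = 0.6508 ✓

0.65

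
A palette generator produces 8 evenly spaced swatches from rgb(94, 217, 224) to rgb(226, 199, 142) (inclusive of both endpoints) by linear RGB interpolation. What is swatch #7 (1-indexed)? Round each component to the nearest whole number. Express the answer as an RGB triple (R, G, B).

(207, 202, 154)

With 8 swatches and endpoints inclusive, swatch 7 sits at t = (7 − 1)/(8 − 1) = 6/7 ≈ 0.8571.
R = 94 + 0.8571 × (226 − 94) = 207.137 → 207
G = 217 + 0.8571 × (199 − 217) = 201.572 → 202
B = 224 + 0.8571 × (142 − 224) = 153.718 → 154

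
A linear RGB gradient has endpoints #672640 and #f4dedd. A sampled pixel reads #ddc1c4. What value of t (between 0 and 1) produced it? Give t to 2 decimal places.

Invert the lerp on the G channel (largest span, 184): t = (193 − 38) / (222 − 38) = 155/184 = 0.84239.
Check on R: (221 − 103)/(244 − 103) = 0.8369 ✓

0.84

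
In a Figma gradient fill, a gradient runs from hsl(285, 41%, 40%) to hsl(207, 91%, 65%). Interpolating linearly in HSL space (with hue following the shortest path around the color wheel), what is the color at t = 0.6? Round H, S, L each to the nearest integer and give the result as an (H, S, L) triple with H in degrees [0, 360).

(238, 71, 55)

Hue arc: Δh = 207 − 285 = -78° (|Δh| ≤ 180, already the shorter path).
H = 285 + 0.6 × (-78) = 238.2 → 238°
S = 41 + 0.6 × (91 − 41) = 71 → 71%
L = 40 + 0.6 × (65 − 40) = 55 → 55%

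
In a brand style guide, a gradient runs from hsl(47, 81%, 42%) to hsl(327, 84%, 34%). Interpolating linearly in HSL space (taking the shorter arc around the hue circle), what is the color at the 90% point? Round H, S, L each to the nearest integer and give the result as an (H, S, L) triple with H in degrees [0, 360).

Hue: 327 − 47 = 280°, but |280| > 180 so the shorter arc goes the other way: Δh = 280 − 360 = -80°.
H = 47 + 0.9 × (-80) = -25 → -25 → -25 mod 360 = 335°
S = 81 + 0.9 × (84 − 81) = 83.7 → 84%
L = 42 + 0.9 × (34 − 42) = 34.8 → 35%

(335, 84, 35)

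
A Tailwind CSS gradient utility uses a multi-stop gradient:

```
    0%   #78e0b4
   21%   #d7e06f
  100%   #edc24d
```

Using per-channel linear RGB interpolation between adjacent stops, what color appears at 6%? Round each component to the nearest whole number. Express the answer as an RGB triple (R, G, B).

(147, 224, 160)

6% lies between the 0% and 21% stops, so the local fraction is t = (6 − 0)/(21 − 0) = 6/21 ≈ 0.2857.
#78e0b4 → (120, 224, 180); #d7e06f → (215, 224, 111).
R = 120 + 0.2857 × (215 − 120) = 147.142 → 147
G = 224 + 0.2857 × (224 − 224) = 224 → 224
B = 180 + 0.2857 × (111 − 180) = 160.287 → 160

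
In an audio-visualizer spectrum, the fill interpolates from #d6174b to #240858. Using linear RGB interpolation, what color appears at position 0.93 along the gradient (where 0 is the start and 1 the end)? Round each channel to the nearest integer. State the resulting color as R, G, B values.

#d6174b → (214, 23, 75); #240858 → (36, 8, 88).
R = 214 + 0.93 × (36 − 214) = 214 + 0.93 × -178 = 48.46 → 48
G = 23 + 0.93 × (8 − 23) = 23 + 0.93 × -15 = 9.05 → 9
B = 75 + 0.93 × (88 − 75) = 75 + 0.93 × 13 = 87.09 → 87
So the blended color is (48, 9, 87), about #300957.

(48, 9, 87)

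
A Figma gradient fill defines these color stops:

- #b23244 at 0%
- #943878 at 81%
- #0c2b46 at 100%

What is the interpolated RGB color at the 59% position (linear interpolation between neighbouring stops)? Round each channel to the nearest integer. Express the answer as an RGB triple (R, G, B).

59% lies between the 0% and 81% stops, so the local fraction is t = (59 − 0)/(81 − 0) = 59/81 ≈ 0.7284.
#b23244 → (178, 50, 68); #943878 → (148, 56, 120).
R = 178 + 0.7284 × (148 − 178) = 156.148 → 156
G = 50 + 0.7284 × (56 − 50) = 54.37 → 54
B = 68 + 0.7284 × (120 − 68) = 105.877 → 106

(156, 54, 106)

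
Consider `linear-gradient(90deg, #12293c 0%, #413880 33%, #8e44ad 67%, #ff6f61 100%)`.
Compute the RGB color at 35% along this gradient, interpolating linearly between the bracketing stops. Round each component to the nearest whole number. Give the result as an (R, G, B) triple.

35% lies between the 33% and 67% stops, so the local fraction is t = (35 − 33)/(67 − 33) = 2/34 ≈ 0.0588.
#413880 → (65, 56, 128); #8e44ad → (142, 68, 173).
R = 65 + 0.0588 × (142 − 65) = 69.528 → 70
G = 56 + 0.0588 × (68 − 56) = 56.706 → 57
B = 128 + 0.0588 × (173 − 128) = 130.646 → 131

(70, 57, 131)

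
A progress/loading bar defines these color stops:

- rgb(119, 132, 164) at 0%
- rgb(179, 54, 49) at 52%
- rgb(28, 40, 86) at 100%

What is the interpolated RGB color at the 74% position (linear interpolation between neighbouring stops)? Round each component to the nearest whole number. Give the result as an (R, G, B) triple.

(110, 48, 66)

74% lies between the 52% and 100% stops, so the local fraction is t = (74 − 52)/(100 − 52) = 22/48 ≈ 0.4583.
R = 179 + 0.4583 × (28 − 179) = 109.797 → 110
G = 54 + 0.4583 × (40 − 54) = 47.584 → 48
B = 49 + 0.4583 × (86 − 49) = 65.957 → 66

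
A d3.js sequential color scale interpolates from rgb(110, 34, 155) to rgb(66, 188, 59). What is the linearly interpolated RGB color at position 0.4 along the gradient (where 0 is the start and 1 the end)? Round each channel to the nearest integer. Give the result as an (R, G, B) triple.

R = 110 + 0.4 × (66 − 110) = 110 + 0.4 × -44 = 92.4 → 92
G = 34 + 0.4 × (188 − 34) = 34 + 0.4 × 154 = 95.6 → 96
B = 155 + 0.4 × (59 − 155) = 155 + 0.4 × -96 = 116.6 → 117

(92, 96, 117)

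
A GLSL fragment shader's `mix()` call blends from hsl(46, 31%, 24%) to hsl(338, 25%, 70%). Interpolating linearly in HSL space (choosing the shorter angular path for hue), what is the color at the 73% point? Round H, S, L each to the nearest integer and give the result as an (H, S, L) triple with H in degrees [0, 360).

Hue: 338 − 46 = 292°, but |292| > 180 so the shorter arc goes the other way: Δh = 292 − 360 = -68°.
H = 46 + 0.73 × (-68) = -3.64 → -4 → -4 mod 360 = 356°
S = 31 + 0.73 × (25 − 31) = 26.62 → 27%
L = 24 + 0.73 × (70 − 24) = 57.58 → 58%

(356, 27, 58)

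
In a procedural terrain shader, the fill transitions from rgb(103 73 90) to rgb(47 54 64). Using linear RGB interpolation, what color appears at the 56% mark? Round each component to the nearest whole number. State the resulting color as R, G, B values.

56% corresponds to t = 0.56.
R = 103 + 0.56 × (47 − 103) = 103 + 0.56 × -56 = 71.64 → 72
G = 73 + 0.56 × (54 − 73) = 73 + 0.56 × -19 = 62.36 → 62
B = 90 + 0.56 × (64 − 90) = 90 + 0.56 × -26 = 75.44 → 75

(72, 62, 75)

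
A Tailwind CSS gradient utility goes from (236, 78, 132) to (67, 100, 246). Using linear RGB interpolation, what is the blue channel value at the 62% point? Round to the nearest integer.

B = 132 + 0.62 × (246 − 132) = 202.68 → 203

203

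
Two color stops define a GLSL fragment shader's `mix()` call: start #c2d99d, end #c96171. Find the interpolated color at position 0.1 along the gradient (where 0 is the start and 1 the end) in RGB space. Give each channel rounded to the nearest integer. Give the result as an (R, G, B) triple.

(195, 205, 153)

#c2d99d → (194, 217, 157); #c96171 → (201, 97, 113).
R = 194 + 0.1 × (201 − 194) = 194 + 0.1 × 7 = 194.7 → 195
G = 217 + 0.1 × (97 − 217) = 217 + 0.1 × -120 = 205 → 205
B = 157 + 0.1 × (113 − 157) = 157 + 0.1 × -44 = 152.6 → 153
So the blended color is (195, 205, 153), about #c3cd99.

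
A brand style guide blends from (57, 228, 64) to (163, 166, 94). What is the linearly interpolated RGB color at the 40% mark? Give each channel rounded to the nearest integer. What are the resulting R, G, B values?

40% corresponds to t = 0.4.
R = 57 + 0.4 × (163 − 57) = 57 + 0.4 × 106 = 99.4 → 99
G = 228 + 0.4 × (166 − 228) = 228 + 0.4 × -62 = 203.2 → 203
B = 64 + 0.4 × (94 − 64) = 64 + 0.4 × 30 = 76 → 76
So the blended color is (99, 203, 76), about #63cb4c.

(99, 203, 76)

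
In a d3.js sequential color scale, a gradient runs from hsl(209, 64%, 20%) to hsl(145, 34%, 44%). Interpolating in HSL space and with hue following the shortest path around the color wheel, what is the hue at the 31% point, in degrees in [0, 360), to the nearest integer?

Hue arc: Δh = 145 − 209 = -64° (|Δh| ≤ 180, already the shorter path).
H = 209 + 0.31 × (-64) = 189.16 → 189°

189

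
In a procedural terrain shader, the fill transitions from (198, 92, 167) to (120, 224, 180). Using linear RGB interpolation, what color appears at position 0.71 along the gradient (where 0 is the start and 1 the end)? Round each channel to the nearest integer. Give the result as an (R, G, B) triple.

R = 198 + 0.71 × (120 − 198) = 198 + 0.71 × -78 = 142.62 → 143
G = 92 + 0.71 × (224 − 92) = 92 + 0.71 × 132 = 185.72 → 186
B = 167 + 0.71 × (180 − 167) = 167 + 0.71 × 13 = 176.23 → 176

(143, 186, 176)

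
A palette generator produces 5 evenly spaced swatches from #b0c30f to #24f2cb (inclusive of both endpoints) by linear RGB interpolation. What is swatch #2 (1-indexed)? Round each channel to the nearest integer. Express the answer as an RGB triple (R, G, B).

With 5 swatches and endpoints inclusive, swatch 2 sits at t = (2 − 1)/(5 − 1) = 1/4 ≈ 0.25.
#b0c30f → (176, 195, 15); #24f2cb → (36, 242, 203).
R = 176 + 0.25 × (36 − 176) = 141 → 141
G = 195 + 0.25 × (242 − 195) = 206.75 → 207
B = 15 + 0.25 × (203 − 15) = 62 → 62

(141, 207, 62)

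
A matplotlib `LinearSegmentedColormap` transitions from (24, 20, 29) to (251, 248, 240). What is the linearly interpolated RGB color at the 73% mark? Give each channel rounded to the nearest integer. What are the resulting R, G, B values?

73% corresponds to t = 0.73.
R = 24 + 0.73 × (251 − 24) = 24 + 0.73 × 227 = 189.71 → 190
G = 20 + 0.73 × (248 − 20) = 20 + 0.73 × 228 = 186.44 → 186
B = 29 + 0.73 × (240 − 29) = 29 + 0.73 × 211 = 183.03 → 183

(190, 186, 183)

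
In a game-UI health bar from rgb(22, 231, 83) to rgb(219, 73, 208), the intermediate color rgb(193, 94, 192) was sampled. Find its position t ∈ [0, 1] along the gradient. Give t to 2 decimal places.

0.87

Invert the lerp on the R channel (largest span, 197): t = (193 − 22) / (219 − 22) = 171/197 = 0.86802.
Check on G: (94 − 231)/(73 − 231) = 0.8671 ✓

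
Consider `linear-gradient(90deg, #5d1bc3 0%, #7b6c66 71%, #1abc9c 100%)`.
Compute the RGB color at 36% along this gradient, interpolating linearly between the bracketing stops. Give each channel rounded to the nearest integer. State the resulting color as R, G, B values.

36% lies between the 0% and 71% stops, so the local fraction is t = (36 − 0)/(71 − 0) = 36/71 ≈ 0.507.
#5d1bc3 → (93, 27, 195); #7b6c66 → (123, 108, 102).
R = 93 + 0.507 × (123 − 93) = 108.21 → 108
G = 27 + 0.507 × (108 − 27) = 68.067 → 68
B = 195 + 0.507 × (102 − 195) = 147.849 → 148

(108, 68, 148)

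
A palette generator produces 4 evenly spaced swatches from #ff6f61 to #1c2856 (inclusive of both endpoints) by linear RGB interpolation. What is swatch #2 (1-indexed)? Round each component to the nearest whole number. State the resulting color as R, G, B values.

With 4 swatches and endpoints inclusive, swatch 2 sits at t = (2 − 1)/(4 − 1) = 1/3 ≈ 0.3333.
#ff6f61 → (255, 111, 97); #1c2856 → (28, 40, 86).
R = 255 + 0.3333 × (28 − 255) = 179.341 → 179
G = 111 + 0.3333 × (40 − 111) = 87.336 → 87
B = 97 + 0.3333 × (86 − 97) = 93.334 → 93

(179, 87, 93)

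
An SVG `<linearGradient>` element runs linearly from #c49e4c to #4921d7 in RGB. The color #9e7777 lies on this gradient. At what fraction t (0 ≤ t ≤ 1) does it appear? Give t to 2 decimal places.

Invert the lerp on the B channel (largest span, 139): t = (119 − 76) / (215 − 76) = 43/139 = 0.30935.
Check on R: (158 − 196)/(73 − 196) = 0.3089 ✓

0.31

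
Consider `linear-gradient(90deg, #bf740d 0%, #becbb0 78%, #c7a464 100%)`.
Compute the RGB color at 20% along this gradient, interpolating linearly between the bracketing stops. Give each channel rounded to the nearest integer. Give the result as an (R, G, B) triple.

(191, 138, 55)

20% lies between the 0% and 78% stops, so the local fraction is t = (20 − 0)/(78 − 0) = 20/78 ≈ 0.2564.
#bf740d → (191, 116, 13); #becbb0 → (190, 203, 176).
R = 191 + 0.2564 × (190 − 191) = 190.744 → 191
G = 116 + 0.2564 × (203 − 116) = 138.307 → 138
B = 13 + 0.2564 × (176 − 13) = 54.793 → 55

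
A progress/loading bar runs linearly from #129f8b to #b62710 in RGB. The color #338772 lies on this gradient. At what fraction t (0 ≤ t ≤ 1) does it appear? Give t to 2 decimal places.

Invert the lerp on the R channel (largest span, 164): t = (51 − 18) / (182 − 18) = 33/164 = 0.20122.
Check on G: (135 − 159)/(39 − 159) = 0.2 ✓

0.20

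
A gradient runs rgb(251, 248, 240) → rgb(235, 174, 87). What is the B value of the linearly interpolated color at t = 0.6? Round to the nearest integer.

148

B = 240 + 0.6 × (87 − 240) = 148.2 → 148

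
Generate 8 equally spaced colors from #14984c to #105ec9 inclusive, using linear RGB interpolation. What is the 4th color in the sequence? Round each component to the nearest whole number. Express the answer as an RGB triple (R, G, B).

(18, 127, 130)

With 8 swatches and endpoints inclusive, swatch 4 sits at t = (4 − 1)/(8 − 1) = 3/7 ≈ 0.4286.
#14984c → (20, 152, 76); #105ec9 → (16, 94, 201).
R = 20 + 0.4286 × (16 − 20) = 18.286 → 18
G = 152 + 0.4286 × (94 − 152) = 127.141 → 127
B = 76 + 0.4286 × (201 − 76) = 129.575 → 130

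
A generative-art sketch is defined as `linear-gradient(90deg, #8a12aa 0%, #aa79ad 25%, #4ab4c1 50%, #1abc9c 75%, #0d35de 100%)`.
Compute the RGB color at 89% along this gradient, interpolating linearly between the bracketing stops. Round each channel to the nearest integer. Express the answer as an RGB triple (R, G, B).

89% lies between the 75% and 100% stops, so the local fraction is t = (89 − 75)/(100 − 75) = 14/25 ≈ 0.56.
#1abc9c → (26, 188, 156); #0d35de → (13, 53, 222).
R = 26 + 0.56 × (13 − 26) = 18.72 → 19
G = 188 + 0.56 × (53 − 188) = 112.4 → 112
B = 156 + 0.56 × (222 − 156) = 192.96 → 193

(19, 112, 193)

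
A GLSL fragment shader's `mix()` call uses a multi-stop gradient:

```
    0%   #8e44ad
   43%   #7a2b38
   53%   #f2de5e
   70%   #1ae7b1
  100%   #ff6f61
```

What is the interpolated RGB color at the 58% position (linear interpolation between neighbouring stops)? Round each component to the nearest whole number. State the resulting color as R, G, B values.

(178, 225, 118)

58% lies between the 53% and 70% stops, so the local fraction is t = (58 − 53)/(70 − 53) = 5/17 ≈ 0.2941.
#f2de5e → (242, 222, 94); #1ae7b1 → (26, 231, 177).
R = 242 + 0.2941 × (26 − 242) = 178.474 → 178
G = 222 + 0.2941 × (231 − 222) = 224.647 → 225
B = 94 + 0.2941 × (177 − 94) = 118.41 → 118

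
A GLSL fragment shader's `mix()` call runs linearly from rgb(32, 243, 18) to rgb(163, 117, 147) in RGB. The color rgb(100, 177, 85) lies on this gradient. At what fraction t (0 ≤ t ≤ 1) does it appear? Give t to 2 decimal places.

0.52

Invert the lerp on the R channel (largest span, 131): t = (100 − 32) / (163 − 32) = 68/131 = 0.51908.
Check on G: (177 − 243)/(117 − 243) = 0.5238 ✓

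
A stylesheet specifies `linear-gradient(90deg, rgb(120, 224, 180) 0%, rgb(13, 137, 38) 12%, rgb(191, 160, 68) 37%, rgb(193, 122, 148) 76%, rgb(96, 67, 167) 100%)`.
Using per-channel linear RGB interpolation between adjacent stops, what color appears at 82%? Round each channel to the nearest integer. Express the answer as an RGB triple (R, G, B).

(169, 108, 153)

82% lies between the 76% and 100% stops, so the local fraction is t = (82 − 76)/(100 − 76) = 6/24 ≈ 0.25.
R = 193 + 0.25 × (96 − 193) = 168.75 → 169
G = 122 + 0.25 × (67 − 122) = 108.25 → 108
B = 148 + 0.25 × (167 − 148) = 152.75 → 153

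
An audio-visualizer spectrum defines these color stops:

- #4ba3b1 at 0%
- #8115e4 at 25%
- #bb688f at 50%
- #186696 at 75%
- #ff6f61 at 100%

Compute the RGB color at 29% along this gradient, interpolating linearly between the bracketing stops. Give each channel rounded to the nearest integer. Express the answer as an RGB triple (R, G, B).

29% lies between the 25% and 50% stops, so the local fraction is t = (29 − 25)/(50 − 25) = 4/25 ≈ 0.16.
#8115e4 → (129, 21, 228); #bb688f → (187, 104, 143).
R = 129 + 0.16 × (187 − 129) = 138.28 → 138
G = 21 + 0.16 × (104 − 21) = 34.28 → 34
B = 228 + 0.16 × (143 − 228) = 214.4 → 214

(138, 34, 214)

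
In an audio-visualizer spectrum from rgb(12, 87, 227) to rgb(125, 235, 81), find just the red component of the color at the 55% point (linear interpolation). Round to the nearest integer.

74

R = 12 + 0.55 × (125 − 12) = 74.15 → 74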